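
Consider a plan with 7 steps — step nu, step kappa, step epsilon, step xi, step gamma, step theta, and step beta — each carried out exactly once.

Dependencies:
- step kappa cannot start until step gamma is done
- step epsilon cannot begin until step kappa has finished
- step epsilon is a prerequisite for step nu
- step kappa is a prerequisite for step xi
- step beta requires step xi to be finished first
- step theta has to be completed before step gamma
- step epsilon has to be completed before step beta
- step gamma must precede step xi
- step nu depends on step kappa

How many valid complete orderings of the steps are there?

Step theta is the only step with nothing required before it, so every ordering starts there.
Counting all ways to extend the partial order to a total order gives 5.

5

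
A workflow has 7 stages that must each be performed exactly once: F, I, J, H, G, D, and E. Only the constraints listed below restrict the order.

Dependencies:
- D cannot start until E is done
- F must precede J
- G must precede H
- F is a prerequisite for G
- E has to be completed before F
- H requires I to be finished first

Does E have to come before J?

Yes

There is a constraint chain E → F → J.
So E must precede J in any valid ordering.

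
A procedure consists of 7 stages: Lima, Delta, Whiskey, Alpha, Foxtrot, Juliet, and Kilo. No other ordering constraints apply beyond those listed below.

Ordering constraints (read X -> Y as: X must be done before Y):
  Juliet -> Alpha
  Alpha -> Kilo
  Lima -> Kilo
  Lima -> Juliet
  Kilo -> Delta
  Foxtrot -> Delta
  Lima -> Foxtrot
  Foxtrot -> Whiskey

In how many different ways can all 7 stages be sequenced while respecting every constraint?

14

Only Lima has no prerequisites, so it must go first.
Counting all ways to extend the partial order to a total order gives 14.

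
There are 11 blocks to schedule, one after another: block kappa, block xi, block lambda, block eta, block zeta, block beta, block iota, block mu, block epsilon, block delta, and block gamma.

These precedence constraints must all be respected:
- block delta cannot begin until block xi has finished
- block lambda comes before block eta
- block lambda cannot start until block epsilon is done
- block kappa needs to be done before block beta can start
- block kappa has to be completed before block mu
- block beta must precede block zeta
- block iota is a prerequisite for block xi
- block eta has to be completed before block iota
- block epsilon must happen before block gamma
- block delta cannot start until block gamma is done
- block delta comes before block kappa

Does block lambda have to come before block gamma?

No

Nothing in the constraints links block lambda and block gamma; they are unordered relative to each other.
There exist valid orderings with block gamma before block lambda, so block lambda is not required to come first.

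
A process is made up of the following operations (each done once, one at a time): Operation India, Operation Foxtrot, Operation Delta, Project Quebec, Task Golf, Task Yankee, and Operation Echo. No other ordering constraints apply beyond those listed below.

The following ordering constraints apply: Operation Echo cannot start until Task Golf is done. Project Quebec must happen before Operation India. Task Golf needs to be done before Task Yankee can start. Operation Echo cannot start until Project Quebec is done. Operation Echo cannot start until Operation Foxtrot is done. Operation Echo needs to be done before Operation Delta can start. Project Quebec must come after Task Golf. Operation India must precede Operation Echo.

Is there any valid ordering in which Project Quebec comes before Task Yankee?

Yes

No chain of constraints runs from Task Yankee to Project Quebec, so Task Yankee is not required to come first.
That means at least one valid schedule has Project Quebec before Task Yankee.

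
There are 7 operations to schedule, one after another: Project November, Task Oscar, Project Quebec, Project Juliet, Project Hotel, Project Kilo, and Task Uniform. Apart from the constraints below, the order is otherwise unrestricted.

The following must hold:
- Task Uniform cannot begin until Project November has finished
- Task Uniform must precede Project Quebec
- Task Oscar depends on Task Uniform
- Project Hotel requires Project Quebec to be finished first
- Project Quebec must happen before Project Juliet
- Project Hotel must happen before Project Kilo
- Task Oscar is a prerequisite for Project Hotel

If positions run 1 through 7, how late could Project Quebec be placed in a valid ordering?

The operations that are forced after Project Quebec, directly or by a chain of constraints, are Project Juliet, Project Hotel, Project Kilo. That's 3 operations.
So at least 3 operations follow Project Quebec, putting Project Quebec no later than position 4. That position is achievable by scheduling everything else first.

4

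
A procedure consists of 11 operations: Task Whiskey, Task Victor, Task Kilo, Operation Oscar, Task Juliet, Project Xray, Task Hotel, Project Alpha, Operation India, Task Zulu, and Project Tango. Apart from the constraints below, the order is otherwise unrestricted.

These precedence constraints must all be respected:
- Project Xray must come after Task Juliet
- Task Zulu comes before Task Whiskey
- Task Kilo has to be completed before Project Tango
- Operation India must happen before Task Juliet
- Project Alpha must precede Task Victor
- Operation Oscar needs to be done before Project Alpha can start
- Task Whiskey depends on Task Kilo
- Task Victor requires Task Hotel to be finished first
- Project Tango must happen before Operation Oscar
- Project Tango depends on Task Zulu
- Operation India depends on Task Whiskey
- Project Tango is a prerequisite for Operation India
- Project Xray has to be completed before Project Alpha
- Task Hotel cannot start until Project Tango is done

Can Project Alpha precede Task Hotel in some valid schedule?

Nothing in the constraints forces Task Hotel before Project Alpha — there is no chain from Task Hotel to Project Alpha.
That means at least one valid schedule has Project Alpha before Task Hotel.

Yes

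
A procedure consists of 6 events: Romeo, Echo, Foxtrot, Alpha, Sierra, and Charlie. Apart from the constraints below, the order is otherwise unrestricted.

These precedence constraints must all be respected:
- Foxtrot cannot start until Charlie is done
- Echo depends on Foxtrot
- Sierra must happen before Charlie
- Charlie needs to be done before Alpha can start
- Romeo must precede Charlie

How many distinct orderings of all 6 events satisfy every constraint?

6

The events with no prerequisites are Romeo, Sierra; any of them can be placed first.
Enumerating by repeatedly choosing an available event (one whose prerequisites are all placed) gives 6 distinct complete orderings.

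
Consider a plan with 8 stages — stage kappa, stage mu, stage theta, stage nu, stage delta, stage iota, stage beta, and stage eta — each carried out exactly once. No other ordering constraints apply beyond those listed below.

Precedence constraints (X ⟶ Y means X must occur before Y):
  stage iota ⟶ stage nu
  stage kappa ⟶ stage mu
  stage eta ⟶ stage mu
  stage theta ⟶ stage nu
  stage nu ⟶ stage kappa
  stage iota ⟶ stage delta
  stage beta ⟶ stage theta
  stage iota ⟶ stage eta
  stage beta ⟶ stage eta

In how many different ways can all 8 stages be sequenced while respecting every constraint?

2 stages have no prerequisites (stage iota, stage beta), so any of them could come first.
Enumerating by repeatedly choosing an available stage (one whose prerequisites are all placed) gives 67 distinct complete orderings.

67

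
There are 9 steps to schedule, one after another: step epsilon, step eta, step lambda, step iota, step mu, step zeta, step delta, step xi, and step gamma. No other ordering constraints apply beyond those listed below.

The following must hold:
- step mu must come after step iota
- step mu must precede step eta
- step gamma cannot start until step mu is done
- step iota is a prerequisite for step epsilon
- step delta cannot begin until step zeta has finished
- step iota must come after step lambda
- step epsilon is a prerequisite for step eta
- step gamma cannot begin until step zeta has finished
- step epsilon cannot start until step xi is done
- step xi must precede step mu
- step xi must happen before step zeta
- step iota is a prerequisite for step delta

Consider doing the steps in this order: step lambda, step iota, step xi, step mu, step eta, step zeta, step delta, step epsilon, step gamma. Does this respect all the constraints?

Here step epsilon comes after step eta.
That contradicts the constraint that step epsilon must precede step eta.

No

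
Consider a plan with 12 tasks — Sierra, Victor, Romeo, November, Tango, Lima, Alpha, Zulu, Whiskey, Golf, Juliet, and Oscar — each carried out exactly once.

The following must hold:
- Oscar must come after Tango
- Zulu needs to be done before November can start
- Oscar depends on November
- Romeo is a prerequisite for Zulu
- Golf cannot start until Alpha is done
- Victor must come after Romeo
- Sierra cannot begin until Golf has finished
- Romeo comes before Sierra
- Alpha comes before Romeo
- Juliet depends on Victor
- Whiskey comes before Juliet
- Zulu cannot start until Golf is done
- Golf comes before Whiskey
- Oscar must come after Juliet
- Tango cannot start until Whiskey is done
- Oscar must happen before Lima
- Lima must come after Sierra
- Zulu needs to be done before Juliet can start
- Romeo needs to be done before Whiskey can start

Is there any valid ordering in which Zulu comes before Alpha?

No

Following Alpha → Golf → Zulu, Alpha must precede Zulu in every valid ordering.
So no valid ordering can have Zulu before Alpha.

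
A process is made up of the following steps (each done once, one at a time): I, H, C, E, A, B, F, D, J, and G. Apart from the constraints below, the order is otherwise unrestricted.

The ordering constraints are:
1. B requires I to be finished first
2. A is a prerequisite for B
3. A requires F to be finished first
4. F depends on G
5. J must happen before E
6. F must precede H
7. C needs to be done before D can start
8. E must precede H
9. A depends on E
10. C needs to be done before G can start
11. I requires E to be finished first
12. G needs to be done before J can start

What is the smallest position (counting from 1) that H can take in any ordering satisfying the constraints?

6

Working backwards through the constraints from H, its full set of required predecessors is C, E, F, J, G — 5 of them.
With 5 mandatory predecessors, the earliest H can sit is position 5+1 = 6, and placing just those 5 first achieves it.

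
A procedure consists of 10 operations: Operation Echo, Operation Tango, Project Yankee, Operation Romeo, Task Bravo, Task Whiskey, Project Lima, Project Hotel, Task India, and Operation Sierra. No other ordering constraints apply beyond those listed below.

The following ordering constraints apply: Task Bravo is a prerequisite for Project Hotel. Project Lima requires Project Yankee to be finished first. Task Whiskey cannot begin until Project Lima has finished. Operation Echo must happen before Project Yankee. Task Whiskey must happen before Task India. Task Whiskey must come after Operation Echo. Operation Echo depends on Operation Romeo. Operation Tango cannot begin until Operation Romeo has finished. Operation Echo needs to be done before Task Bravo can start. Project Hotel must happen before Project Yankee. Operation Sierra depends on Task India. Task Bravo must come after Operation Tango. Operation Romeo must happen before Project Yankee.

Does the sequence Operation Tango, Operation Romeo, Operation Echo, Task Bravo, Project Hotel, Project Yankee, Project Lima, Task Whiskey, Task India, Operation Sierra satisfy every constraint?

No

The sequence places Operation Tango ahead of Operation Romeo.
But one of the constraints requires Operation Romeo before Operation Tango, so this ordering violates it.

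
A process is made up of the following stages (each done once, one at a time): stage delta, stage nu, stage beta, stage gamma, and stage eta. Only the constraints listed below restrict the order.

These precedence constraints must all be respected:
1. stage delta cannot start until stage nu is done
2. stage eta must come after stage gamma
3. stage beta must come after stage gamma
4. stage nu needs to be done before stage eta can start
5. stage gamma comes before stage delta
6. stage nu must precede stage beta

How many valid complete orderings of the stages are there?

2 stages have no prerequisites (stage nu, stage gamma), so any of them could come first.
Systematically extending each partial ordering one stage at a time and counting, there are 12 complete orderings.

12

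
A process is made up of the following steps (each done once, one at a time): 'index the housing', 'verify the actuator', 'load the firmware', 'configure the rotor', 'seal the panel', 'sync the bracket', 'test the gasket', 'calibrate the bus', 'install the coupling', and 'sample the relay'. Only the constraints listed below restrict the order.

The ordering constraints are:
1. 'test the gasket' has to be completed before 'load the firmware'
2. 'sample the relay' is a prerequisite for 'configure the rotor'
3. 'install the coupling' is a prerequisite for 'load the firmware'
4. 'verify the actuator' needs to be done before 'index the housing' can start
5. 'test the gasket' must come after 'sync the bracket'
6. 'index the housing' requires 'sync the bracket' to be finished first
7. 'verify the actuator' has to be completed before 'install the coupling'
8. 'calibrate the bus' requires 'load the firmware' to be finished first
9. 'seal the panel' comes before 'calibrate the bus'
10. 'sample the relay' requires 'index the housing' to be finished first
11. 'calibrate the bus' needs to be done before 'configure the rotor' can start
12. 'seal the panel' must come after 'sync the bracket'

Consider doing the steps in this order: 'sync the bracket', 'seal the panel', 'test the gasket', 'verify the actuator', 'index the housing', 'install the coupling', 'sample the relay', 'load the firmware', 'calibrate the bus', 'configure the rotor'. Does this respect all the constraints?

Yes

Every stated constraint is respected: 'seal the panel' sits at position 2, ahead of 'calibrate the bus' at position 9, and each of the other listed pairs likewise has the predecessor earlier in the sequence.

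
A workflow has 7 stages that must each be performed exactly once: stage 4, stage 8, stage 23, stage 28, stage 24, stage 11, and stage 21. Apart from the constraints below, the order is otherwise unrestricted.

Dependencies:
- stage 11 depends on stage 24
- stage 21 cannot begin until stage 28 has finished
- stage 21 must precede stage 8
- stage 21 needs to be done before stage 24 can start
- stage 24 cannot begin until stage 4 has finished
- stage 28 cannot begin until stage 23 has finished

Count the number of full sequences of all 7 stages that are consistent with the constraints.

13

2 stages have no prerequisites (stage 4, stage 23), so any of them could come first.
Enumerating by repeatedly choosing an available stage (one whose prerequisites are all placed) gives 13 distinct complete orderings.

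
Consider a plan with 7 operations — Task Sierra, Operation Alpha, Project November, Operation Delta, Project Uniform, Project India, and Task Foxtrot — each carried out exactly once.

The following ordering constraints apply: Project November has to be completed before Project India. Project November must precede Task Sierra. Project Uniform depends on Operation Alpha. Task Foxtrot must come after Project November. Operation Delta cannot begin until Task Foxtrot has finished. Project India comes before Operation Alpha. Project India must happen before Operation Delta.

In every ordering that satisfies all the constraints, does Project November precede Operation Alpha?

Yes

Chaining the stated constraints: Project November → Project India → Operation Alpha.
That forces Project November before Operation Alpha in every valid schedule.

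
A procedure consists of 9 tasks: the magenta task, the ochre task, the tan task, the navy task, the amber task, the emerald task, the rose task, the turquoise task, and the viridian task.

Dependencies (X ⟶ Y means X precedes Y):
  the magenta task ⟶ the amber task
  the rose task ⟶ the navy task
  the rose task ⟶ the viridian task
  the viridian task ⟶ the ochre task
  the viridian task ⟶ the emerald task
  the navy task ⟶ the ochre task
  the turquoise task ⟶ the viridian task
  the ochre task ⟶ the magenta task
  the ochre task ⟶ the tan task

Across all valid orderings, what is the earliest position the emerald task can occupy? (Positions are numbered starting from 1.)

Every task that must precede the emerald task has to come before it. Tracing all chains that end at the emerald task, those tasks are: the rose task, the turquoise task, the viridian task — 3 in total.
With 3 mandatory predecessors, the earliest the emerald task can sit is position 3+1 = 4, and placing just those 3 first achieves it.

4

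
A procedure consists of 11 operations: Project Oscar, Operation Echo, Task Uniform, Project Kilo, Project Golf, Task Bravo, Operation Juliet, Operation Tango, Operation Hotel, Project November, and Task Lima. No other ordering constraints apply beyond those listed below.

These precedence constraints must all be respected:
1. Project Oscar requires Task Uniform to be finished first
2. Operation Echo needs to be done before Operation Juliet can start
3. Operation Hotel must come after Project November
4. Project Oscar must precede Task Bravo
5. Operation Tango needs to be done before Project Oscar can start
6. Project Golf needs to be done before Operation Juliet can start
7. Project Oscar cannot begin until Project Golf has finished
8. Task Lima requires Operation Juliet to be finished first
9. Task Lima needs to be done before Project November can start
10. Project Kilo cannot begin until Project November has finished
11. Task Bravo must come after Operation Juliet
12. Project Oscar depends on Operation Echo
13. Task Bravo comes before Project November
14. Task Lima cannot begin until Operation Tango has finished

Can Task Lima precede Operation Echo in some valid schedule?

No

Following Operation Echo → Operation Juliet → Task Lima, Operation Echo must precede Task Lima in every valid ordering.
Hence Task Lima can never be scheduled before Operation Echo.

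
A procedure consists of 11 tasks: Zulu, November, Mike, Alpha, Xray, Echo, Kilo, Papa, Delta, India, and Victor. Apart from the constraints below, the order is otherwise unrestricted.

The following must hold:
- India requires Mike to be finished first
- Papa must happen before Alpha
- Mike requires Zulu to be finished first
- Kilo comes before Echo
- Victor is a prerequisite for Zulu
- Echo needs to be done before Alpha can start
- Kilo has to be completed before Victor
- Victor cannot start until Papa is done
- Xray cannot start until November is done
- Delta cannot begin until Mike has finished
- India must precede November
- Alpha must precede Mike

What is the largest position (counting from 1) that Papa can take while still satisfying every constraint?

Following every chain forward from Papa, the tasks that must come later are Zulu, November, Mike, Alpha, Xray, Delta, India, Victor — 8 of them.
So at least 8 tasks follow Papa, putting Papa no later than position 3. That position is achievable by scheduling everything else first.

3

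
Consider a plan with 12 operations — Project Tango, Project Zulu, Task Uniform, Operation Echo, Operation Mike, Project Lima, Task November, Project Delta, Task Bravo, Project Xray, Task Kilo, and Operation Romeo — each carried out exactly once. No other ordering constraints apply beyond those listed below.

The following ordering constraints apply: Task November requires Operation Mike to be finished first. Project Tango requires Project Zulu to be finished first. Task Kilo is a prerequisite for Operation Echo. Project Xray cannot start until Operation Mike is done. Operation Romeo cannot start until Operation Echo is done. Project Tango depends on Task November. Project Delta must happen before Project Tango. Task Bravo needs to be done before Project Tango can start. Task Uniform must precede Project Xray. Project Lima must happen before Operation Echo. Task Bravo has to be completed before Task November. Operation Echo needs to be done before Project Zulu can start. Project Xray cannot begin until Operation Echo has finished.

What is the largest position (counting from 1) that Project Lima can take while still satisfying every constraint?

7

Every operation that must follow Project Lima has to come after it. Tracing all chains starting from Project Lima, those operations are: Project Tango, Project Zulu, Operation Echo, Project Xray, Operation Romeo — 5 in total.
So at least 5 operations follow Project Lima, putting Project Lima no later than position 7. That position is achievable by scheduling everything else first.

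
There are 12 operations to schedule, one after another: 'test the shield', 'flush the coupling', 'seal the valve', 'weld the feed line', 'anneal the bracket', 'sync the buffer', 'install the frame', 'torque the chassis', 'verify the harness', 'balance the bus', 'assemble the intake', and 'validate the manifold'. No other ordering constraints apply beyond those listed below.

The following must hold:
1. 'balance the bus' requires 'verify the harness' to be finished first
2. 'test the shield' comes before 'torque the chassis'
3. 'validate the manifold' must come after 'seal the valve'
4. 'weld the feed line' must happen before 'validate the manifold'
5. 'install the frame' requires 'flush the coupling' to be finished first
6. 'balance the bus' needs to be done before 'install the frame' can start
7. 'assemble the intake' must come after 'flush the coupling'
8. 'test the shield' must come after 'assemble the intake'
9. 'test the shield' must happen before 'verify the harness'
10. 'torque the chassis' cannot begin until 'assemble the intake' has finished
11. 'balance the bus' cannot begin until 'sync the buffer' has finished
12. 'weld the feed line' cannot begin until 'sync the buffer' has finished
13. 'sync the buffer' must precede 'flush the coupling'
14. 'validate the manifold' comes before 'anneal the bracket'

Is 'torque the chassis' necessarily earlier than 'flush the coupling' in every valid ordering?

No

There is a chain 'flush the coupling' → 'assemble the intake' → 'torque the chassis', which puts 'flush the coupling' before 'torque the chassis'.
So 'torque the chassis' never precedes 'flush the coupling'.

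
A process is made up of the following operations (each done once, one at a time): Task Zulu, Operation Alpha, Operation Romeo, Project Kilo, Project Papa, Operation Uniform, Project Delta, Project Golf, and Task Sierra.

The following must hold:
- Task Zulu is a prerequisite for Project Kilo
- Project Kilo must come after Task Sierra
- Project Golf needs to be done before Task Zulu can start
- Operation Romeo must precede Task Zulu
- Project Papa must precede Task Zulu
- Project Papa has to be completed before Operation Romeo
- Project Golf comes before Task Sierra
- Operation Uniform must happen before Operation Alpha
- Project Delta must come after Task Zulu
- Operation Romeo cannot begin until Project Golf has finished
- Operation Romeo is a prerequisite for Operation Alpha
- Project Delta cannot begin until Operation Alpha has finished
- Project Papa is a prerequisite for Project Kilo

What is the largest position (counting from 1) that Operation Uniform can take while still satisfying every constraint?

Every operation that must follow Operation Uniform has to come after it. Tracing all chains starting from Operation Uniform, those operations are: Operation Alpha, Project Delta — 2 in total.
So at least 2 operations follow Operation Uniform, putting Operation Uniform no later than position 7. That position is achievable by scheduling everything else first.

7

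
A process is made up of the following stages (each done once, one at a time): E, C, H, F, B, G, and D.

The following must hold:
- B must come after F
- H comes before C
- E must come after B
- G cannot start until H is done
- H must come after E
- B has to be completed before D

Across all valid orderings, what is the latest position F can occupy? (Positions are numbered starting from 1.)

Every stage that must follow F has to come after it. Tracing all chains starting from F, those stages are: E, C, H, B, G, D — 6 in total.
So at least 6 stages follow F, putting F no later than position 1. That position is achievable by scheduling everything else first.

1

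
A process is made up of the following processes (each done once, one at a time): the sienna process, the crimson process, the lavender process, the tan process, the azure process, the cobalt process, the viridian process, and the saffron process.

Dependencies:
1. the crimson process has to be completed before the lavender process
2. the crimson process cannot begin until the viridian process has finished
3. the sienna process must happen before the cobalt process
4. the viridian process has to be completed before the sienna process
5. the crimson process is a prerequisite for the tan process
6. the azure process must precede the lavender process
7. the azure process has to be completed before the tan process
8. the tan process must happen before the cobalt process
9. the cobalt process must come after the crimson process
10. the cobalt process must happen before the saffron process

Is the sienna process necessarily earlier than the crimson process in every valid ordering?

The sienna process and the crimson process are not related by any chain of constraints.
A valid ordering placing the crimson process before the sienna process exists, so the answer is no.

No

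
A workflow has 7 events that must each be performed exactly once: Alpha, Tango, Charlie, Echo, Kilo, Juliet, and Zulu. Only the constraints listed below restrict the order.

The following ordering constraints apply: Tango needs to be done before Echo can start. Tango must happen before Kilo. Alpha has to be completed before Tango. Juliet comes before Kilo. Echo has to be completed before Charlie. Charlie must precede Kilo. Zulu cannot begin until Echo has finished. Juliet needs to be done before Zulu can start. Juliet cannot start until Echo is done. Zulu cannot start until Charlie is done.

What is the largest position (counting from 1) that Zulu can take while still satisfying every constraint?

7

Zulu has no required successors, so nothing stops it from going last (position 7).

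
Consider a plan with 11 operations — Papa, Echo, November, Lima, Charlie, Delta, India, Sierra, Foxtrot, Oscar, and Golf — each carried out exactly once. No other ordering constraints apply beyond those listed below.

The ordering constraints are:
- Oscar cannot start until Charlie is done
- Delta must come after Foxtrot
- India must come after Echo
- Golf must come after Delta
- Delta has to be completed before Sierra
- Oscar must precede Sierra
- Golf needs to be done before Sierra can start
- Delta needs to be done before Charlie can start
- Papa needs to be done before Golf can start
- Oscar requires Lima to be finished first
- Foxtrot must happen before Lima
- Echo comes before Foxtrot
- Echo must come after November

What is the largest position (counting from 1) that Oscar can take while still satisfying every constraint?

10

The only operation forced after Oscar (directly or by a chain) is Sierra.
So at least 1 operation follows Oscar, putting Oscar no later than position 10. That position is achievable by scheduling everything else first.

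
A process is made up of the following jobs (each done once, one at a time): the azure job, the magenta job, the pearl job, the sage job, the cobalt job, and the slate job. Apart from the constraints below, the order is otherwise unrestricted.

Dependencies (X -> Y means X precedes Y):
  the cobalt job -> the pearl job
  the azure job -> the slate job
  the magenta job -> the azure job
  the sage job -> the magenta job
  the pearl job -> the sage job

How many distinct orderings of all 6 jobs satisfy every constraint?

Only the cobalt job has no prerequisites, so it must go first.
Continuing from there, at each step only one job has all its prerequisites placed, so the ordering is fully determined — there is exactly 1.

1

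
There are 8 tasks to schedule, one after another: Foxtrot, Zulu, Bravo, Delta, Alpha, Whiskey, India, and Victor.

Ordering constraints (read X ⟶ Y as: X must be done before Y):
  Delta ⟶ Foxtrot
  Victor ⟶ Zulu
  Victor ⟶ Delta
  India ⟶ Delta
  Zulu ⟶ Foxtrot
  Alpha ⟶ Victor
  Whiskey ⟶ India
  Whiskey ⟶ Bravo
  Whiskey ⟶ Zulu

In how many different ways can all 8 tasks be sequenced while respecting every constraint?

2 tasks have no prerequisites (Alpha, Whiskey), so any of them could come first.
Enumerating by repeatedly choosing an available task (one whose prerequisites are all placed) gives 94 distinct complete orderings.

94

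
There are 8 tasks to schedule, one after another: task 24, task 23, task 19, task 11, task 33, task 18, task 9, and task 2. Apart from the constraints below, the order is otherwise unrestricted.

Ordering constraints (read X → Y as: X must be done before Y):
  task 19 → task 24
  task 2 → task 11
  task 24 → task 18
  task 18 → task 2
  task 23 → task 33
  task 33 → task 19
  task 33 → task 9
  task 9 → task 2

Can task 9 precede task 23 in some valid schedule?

No

Following task 23 → task 33 → task 9, task 23 must precede task 9 in every valid ordering.
So no valid ordering can have task 9 before task 23.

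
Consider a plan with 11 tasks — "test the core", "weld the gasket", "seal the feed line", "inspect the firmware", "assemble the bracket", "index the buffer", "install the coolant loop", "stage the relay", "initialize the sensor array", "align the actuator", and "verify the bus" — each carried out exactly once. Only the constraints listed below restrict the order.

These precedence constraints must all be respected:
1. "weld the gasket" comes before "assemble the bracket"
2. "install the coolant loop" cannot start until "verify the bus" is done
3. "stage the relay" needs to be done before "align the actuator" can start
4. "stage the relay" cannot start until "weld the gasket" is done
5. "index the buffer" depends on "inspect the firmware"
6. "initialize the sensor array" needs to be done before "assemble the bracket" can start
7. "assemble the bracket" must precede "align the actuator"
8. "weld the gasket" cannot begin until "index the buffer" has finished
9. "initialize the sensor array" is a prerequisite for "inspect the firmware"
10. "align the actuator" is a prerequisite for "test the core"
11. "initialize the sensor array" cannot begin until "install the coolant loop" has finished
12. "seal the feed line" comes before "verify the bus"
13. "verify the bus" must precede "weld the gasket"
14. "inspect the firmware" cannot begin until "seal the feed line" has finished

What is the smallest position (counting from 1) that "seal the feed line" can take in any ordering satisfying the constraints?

1

Nothing is required before "seal the feed line"; it can be the very first task.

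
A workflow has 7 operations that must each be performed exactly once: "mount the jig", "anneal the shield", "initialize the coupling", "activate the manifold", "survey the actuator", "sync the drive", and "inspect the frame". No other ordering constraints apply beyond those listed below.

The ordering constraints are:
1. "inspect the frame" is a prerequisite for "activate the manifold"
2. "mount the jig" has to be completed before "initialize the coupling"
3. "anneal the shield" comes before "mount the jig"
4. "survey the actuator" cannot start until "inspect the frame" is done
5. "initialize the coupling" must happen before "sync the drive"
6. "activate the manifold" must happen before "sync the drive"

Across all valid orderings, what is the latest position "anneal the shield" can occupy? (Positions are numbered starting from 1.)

4

Every operation that must follow "anneal the shield" has to come after it. Tracing all chains starting from "anneal the shield", those operations are: "mount the jig", "initialize the coupling", "sync the drive" — 3 in total.
With 3 mandatory successors out of 7 operations total, the latest slot for "anneal the shield" is 7−3 = 4, and it's reachable by doing all non-successors before "anneal the shield".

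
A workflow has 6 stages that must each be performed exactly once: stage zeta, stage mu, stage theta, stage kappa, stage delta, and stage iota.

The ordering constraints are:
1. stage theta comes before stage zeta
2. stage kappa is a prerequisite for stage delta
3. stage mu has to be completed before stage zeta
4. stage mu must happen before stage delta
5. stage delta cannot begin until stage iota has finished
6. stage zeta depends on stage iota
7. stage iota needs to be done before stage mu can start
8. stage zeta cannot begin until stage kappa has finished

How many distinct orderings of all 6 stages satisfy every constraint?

3 stages have no prerequisites (stage theta, stage kappa, stage iota), so any of them could come first.
Systematically extending each partial ordering one stage at a time and counting, there are 27 complete orderings.

27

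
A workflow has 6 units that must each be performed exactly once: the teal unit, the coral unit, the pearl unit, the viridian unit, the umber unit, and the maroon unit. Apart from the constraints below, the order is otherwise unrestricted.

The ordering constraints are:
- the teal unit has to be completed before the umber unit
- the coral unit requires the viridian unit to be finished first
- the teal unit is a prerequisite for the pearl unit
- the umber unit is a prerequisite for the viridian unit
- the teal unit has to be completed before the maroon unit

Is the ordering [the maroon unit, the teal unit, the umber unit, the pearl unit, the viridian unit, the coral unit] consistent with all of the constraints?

No

In the proposed order, the maroon unit appears before the teal unit.
That contradicts the constraint that the teal unit must precede the maroon unit.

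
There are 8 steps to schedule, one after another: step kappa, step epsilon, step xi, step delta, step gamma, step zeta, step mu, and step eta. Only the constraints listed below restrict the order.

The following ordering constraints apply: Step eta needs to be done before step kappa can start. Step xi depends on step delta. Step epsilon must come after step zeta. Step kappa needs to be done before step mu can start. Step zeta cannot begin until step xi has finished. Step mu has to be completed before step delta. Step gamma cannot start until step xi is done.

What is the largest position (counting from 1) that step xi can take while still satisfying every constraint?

Following every chain forward from step xi, the steps that must come later are step epsilon, step gamma, step zeta — 3 of them.
With 3 mandatory successors out of 8 steps total, the latest slot for step xi is 8−3 = 5, and it's reachable by doing all non-successors before step xi.

5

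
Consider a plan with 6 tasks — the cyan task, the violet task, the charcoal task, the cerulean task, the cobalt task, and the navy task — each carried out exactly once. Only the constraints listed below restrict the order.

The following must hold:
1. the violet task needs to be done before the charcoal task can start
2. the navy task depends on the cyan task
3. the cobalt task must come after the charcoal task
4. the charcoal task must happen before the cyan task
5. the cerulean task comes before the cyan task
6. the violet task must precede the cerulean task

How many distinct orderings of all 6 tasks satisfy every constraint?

Only the violet task has no prerequisites, so it must go first.
Enumerating by repeatedly choosing an available task (one whose prerequisites are all placed) gives 7 distinct complete orderings.

7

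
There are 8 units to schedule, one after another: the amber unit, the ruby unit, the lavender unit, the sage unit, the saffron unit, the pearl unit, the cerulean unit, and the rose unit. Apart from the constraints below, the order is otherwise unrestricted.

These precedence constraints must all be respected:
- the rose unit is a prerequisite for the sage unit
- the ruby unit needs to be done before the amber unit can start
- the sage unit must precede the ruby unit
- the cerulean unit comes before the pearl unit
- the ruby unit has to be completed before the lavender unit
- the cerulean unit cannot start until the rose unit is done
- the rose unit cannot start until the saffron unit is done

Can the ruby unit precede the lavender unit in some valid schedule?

The ruby unit is actually forced before the lavender unit by the constraints, so certainly some valid ordering has the ruby unit first.

Yes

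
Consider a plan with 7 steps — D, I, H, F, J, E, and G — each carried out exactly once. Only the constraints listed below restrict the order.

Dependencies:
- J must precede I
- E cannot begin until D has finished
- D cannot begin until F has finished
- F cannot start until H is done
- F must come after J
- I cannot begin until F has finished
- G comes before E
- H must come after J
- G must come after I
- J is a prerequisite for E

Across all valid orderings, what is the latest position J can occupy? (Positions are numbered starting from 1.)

1

Every step that must follow J has to come after it. Tracing all chains starting from J, those steps are: D, I, H, F, E, G — 6 in total.
So at least 6 steps follow J, putting J no later than position 1. That position is achievable by scheduling everything else first.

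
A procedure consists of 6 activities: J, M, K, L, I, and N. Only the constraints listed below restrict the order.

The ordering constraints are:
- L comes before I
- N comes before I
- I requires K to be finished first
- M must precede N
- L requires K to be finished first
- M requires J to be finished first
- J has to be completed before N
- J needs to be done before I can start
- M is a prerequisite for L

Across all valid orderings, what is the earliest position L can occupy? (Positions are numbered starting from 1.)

4

Working backwards through the constraints from L, its full set of required predecessors is J, M, K — 3 of them.
So at minimum 3 activities come before L, putting L no earlier than position 4. That position is achievable by scheduling exactly those predecessors first.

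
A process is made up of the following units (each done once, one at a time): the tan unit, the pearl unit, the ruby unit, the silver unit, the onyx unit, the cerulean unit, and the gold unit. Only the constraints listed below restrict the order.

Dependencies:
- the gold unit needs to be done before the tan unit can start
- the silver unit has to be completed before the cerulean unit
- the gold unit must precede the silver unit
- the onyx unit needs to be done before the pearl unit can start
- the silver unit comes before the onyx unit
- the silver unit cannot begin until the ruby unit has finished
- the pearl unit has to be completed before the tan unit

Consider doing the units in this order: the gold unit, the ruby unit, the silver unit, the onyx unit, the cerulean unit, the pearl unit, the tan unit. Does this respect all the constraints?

Yes

Every stated constraint is respected: the gold unit sits at position 1, ahead of the tan unit at position 7, and each of the other listed pairs likewise has the predecessor earlier in the sequence.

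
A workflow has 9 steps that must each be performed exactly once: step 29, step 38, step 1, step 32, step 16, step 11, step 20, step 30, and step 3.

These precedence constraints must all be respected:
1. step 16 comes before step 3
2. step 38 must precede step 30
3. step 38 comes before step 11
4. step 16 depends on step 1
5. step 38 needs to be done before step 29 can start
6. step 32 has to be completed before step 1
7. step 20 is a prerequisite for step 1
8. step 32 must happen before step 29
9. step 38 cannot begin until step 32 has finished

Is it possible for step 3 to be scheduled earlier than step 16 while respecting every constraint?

No

Following step 16 → step 3, step 16 must precede step 3 in every valid ordering.
So no valid ordering can have step 3 before step 16.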